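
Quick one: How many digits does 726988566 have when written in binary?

30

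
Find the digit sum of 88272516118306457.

8+8+2+7+2+5+1+6+1+1+8+3+0+6+4+5+7 = 74

74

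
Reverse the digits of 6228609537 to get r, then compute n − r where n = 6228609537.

Reverse of 6228609537 is 7359068226.
6228609537 − 7359068226 = -1130458689

-1130458689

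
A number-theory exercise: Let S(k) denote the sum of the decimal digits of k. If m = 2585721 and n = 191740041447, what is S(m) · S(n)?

S(2585721) = 2+5+8+5+7+2+1 = 30.
S(191740041447) = 1+9+1+7+4+0+0+4+1+4+4+7 = 42.
30 · 42 = 1260.

1260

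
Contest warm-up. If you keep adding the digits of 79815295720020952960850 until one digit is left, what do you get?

2

7+9+8+1+5+2+9+5+7+2+0+0+2+0+9+5+2+9+6+0+8+5+0 = 101
1+0+1 = 2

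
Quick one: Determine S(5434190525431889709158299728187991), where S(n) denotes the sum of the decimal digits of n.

5+4+3+4+1+9+0+5+2+5+4+3+1+8+8+9+7+0+9+1+5+8+2+9+9+7+2+8+1+8+7+9+9+1 = 173

173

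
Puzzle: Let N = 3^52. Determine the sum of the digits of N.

3^52 = 6461081889226673298932241
Sum of its 25 digits: 117.

117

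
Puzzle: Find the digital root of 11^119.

5

The digital root of n equals n mod 9 (or 9 when 9 | n), so we need 11^119 mod 9.
11^119 ≡ 5 (mod 9), so the digital root is 5.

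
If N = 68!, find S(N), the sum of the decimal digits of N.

68! = 2480035542436830599600990418569171581047399201355367672371710738018221445712183296000000000000000
Sum of its 97 digits: 342.

342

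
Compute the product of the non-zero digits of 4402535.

2400

4×4×2×5×3×5 = 2400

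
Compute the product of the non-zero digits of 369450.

3240

3×6×9×4×5 = 3240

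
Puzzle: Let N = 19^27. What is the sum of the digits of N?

19^27 = 33600614943460448322716069311260139
Sum of its 35 digits: 127.

127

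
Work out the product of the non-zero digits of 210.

2×1 = 2

2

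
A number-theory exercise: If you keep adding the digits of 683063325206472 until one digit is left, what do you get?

3

6+8+3+0+6+3+3+2+5+2+0+6+4+7+2 = 57
5+7 = 12
1+2 = 3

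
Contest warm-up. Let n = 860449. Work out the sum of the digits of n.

31

8+6+0+4+4+9 = 31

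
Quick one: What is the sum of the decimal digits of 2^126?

2^126 = 85070591730234615865843651857942052864
Sum of its 38 digits: 172.

172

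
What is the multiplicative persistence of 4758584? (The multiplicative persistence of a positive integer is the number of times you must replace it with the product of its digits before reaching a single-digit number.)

2

4758584 → 179200 → 0 (2 steps)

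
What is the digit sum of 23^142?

23^142 = 23192774984369078750237734279529478056786508400568760494458054531175748781538547983737719432314390376285239093373327480102096981869490207569279694674667900572850858333516312349602671597295286129
Sum of its 194 digits: 931.

931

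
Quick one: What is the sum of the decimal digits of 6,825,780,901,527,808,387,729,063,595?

6+8+2+5+7+8+0+9+0+1+5+2+7+8+0+8+3+8+7+7+2+9+0+6+3+5+9+5 = 140

140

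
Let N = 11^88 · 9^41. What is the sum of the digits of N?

612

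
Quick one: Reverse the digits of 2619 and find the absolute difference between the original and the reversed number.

Reverse of 2619 is 9162.
|2619 − 9162| = 6543

6543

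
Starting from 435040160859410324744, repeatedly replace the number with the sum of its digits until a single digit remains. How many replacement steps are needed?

3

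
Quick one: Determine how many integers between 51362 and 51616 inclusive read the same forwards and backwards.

The integers in [51362, 51616] that read the same forwards and backwards: 51415, 51515, 51615.
3 qualify.

3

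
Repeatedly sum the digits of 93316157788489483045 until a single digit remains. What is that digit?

4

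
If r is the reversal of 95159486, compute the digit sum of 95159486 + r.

Reversal of 95159486 is 68495159; 95159486 + 68495159 = 163654645.
Digit sum of 163654645: 1+6+3+6+5+4+6+4+5 = 40.

40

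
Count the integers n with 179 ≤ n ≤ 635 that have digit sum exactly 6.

15

The integers in [179, 635] that have digit sum exactly 6: 204, 213, 222, 231, 240, 303, …, 510, 600.
15 qualify.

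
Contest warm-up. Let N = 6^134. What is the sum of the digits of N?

495

6^134 = 187183494765134247677915130856645218524883418468081991214190614586612942224365243787983073985528590237696
Sum of its 105 digits: 495.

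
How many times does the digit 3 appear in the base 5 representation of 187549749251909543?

187549749251909543 in base 5 is 3033130010042431442101133.
The digit 3 appears 7 times.

7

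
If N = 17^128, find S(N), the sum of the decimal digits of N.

739

17^128 = 31438508665248587260582831903168193798224918146861981871343795372991732345781536726224251645729386355831780309674298407083784970278050966323510245488971991041
Sum of its 158 digits: 739.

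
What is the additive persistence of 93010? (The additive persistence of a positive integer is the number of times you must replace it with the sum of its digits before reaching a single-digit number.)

93010 → 13 → 4 (2 steps)

2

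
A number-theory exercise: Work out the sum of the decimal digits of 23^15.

89

23^15 = 266635235464391245607
Sum of its 21 digits: 89.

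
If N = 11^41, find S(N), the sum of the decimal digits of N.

11^41 = 4978518112499354698647829163838661251242411
Sum of its 43 digits: 203.

203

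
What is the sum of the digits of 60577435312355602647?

81

6+0+5+7+7+4+3+5+3+1+2+3+5+5+6+0+2+6+4+7 = 81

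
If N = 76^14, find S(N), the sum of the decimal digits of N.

76^14 = 214481724045177216015794176
Sum of its 27 digits: 106.

106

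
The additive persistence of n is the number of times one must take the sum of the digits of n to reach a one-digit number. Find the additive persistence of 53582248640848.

3

53582248640848 → 67 → 13 → 4 (3 steps)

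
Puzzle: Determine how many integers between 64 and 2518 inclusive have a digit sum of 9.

125

The integers in [64, 2518] that have a digit sum of 9: 72, 81, 90, 108, 117, 126, …, 2502, 2511.
125 qualify.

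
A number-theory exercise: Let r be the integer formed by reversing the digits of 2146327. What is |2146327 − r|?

5090085

Reverse of 2146327 is 7236412.
|2146327 − 7236412| = 5090085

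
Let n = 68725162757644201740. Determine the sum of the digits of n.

6+8+7+2+5+1+6+2+7+5+7+6+4+4+2+0+1+7+4+0 = 84

84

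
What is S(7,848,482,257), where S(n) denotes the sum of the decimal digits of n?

55

7+8+4+8+4+8+2+2+5+7 = 55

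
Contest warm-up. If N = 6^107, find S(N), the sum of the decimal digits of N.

405

6^107 = 182887402188115849169083086627158074049885861734957094920281393977611551796610727936
Sum of its 84 digits: 405.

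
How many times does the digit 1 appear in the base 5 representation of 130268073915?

7

130268073915 in base 5 is 4113242111331130.
The digit 1 appears 7 times.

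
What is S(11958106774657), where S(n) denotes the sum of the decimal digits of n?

67

1+1+9+5+8+1+0+6+7+7+4+6+5+7 = 67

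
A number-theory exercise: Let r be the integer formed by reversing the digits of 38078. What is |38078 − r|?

49005

Reverse of 38078 is 87083.
|38078 − 87083| = 49005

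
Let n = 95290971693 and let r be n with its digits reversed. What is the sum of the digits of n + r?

Reversal of 95290971693 is 39617909259; 95290971693 + 39617909259 = 134908880952.
Digit sum of 134908880952: 1+3+4+9+0+8+8+8+0+9+5+2 = 57.

57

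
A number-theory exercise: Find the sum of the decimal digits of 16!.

16! = 20922789888000
Sum of its 14 digits: 63.

63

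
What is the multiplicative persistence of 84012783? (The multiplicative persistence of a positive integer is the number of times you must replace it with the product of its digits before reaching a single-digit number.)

1

84012783 → 0 (1 step)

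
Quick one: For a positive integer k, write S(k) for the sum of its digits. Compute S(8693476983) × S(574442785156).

3654

S(8693476983) = 8+6+9+3+4+7+6+9+8+3 = 63.
S(574442785156) = 5+7+4+4+4+2+7+8+5+1+5+6 = 58.
63 · 58 = 3654.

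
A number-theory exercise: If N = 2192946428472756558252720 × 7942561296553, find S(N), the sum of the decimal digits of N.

2192946428472756558252720 × 7942561296553 = 17417611428201848004953657635438874160
Sum of its 38 digits: 159.

159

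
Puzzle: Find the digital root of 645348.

6+4+5+3+4+8 = 30
3+0 = 3
(Equivalently, 645348 mod 9 = 3.)

3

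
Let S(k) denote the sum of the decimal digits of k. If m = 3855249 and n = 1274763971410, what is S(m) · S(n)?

1872

S(3855249) = 3+8+5+5+2+4+9 = 36.
S(1274763971410) = 1+2+7+4+7+6+3+9+7+1+4+1+0 = 52.
36 · 52 = 1872.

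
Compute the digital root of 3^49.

The digital root of n equals n mod 9 (or 9 when 9 | n), so we need 3^49 mod 9.
3^49 ≡ 0 (mod 9), so the digital root is 9.

9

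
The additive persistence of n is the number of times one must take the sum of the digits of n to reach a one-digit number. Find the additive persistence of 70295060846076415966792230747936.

2

70295060846076415966792230747936 → 150 → 6 (2 steps)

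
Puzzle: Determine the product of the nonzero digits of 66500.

180

6×6×5 = 180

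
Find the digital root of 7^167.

4

The digital root of n equals n mod 9 (or 9 when 9 | n), so we need 7^167 mod 9.
7^167 ≡ 4 (mod 9), so the digital root is 4.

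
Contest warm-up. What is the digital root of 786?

7+8+6 = 21
2+1 = 3

3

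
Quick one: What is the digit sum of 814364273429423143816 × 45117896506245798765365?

814364273429423143816 × 45117896506245798765365 = 36742403006972768830937759390110129634732840
Sum of its 44 digits: 188.

188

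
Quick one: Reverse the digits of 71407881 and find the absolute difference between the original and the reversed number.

Reverse of 71407881 is 18870417.
|71407881 − 18870417| = 52537464

52537464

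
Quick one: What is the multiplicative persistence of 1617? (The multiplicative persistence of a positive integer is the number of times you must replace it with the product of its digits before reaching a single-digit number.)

1617 → 42 → 8 (2 steps)

2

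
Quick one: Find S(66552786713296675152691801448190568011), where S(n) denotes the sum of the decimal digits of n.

6+6+5+5+2+7+8+6+7+1+3+2+9+6+6+7+5+1+5+2+6+9+1+8+0+1+4+4+8+1+9+0+5+6+8+0+1+1 = 171

171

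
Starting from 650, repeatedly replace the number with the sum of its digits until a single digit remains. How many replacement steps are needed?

2

650 → 11 → 2 (2 steps)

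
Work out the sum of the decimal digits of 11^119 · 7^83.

929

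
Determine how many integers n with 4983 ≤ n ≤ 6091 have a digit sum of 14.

64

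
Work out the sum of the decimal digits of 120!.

783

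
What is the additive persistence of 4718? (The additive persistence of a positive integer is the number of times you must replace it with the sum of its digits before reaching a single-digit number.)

2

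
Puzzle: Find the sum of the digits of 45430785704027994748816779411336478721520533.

200

4+5+4+3+0+7+8+5+7+0+4+0+2+7+9+9+4+7+4+8+8+1+6+7+7+9+4+1+1+3+3+6+4+7+8+7+2+1+5+2+0+5+3+3 = 200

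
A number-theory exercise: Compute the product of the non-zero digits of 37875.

5880

3×7×8×7×5 = 5880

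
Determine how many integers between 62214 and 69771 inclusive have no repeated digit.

The integers in [62214, 69771] that have no repeated digit: 62301, 62304, 62305, 62307, 62308, 62309, …, 69754, 69758.
2220 qualify.

2220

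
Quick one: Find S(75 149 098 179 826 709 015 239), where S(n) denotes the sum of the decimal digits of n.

112

7+5+1+4+9+0+9+8+1+7+9+8+2+6+7+0+9+0+1+5+2+3+9 = 112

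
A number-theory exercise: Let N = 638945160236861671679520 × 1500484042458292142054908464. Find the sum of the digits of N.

638945160236861671679520 × 1500484042458292142054908464 = 958727016941367424657131158420387908904234743457280
Sum of its 51 digits: 225.

225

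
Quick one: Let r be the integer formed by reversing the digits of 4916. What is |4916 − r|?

1278

Reverse of 4916 is 6194.
|4916 − 6194| = 1278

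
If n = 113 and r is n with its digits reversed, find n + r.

424

Reverse of 113 is 311.
113 + 311 = 424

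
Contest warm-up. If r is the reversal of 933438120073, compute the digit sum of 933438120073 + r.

50

Reversal of 933438120073 is 370021834339; 933438120073 + 370021834339 = 1303459954412.
Digit sum of 1303459954412: 1+3+0+3+4+5+9+9+5+4+4+1+2 = 50.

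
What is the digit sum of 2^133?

191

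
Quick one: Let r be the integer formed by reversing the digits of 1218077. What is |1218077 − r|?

6490044

Reverse of 1218077 is 7708121.
|1218077 − 7708121| = 6490044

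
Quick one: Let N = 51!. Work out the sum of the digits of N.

198

51! = 1551118753287382280224243016469303211063259720016986112000000000000
Sum of its 67 digits: 198.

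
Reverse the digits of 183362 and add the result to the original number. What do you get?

446743

Reverse of 183362 is 263381.
183362 + 263381 = 446743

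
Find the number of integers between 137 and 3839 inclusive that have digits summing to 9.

The integers in [137, 3839] that have digits summing to 9: 144, 153, 162, 171, 180, 207, …, 3510, 3600.
150 qualify.

150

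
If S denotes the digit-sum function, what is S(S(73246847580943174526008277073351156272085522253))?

13

First digit sum: 193.
1+9+3 = 13.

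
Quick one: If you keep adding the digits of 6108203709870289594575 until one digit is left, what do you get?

6

6+1+0+8+2+0+3+7+0+9+8+7+0+2+8+9+5+9+4+5+7+5 = 105
1+0+5 = 6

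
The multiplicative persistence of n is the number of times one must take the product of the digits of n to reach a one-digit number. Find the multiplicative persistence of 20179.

20179 → 0 (1 step)

1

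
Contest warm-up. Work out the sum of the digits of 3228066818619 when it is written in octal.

3228066818619 in base 8 is 56762761525073.
Digit sum: 5+6+7+6+2+7+6+1+5+2+5+0+7+3 = 62.

62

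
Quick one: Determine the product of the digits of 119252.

1×1×9×2×5×2 = 180

180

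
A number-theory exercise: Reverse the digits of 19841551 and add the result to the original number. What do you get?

35356442

Reverse of 19841551 is 15514891.
19841551 + 15514891 = 35356442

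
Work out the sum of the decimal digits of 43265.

20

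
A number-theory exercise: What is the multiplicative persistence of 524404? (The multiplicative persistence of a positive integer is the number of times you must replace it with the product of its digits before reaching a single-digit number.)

524404 → 0 (1 step)

1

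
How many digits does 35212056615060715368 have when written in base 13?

35212056615060715368 in base 13 is 40BC04376048B5C414, which has 18 digits.

18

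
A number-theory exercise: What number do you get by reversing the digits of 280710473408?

Reversing 280710473408 gives 804374017082.

804374017082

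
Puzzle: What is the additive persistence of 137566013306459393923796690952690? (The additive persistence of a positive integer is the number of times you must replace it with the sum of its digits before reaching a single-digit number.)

3

137566013306459393923796690952690 → 156 → 12 → 3 (3 steps)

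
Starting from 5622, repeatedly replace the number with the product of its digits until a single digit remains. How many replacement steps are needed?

2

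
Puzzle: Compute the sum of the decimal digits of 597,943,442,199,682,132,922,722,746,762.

5+9+7+9+4+3+4+4+2+1+9+9+6+8+2+1+3+2+9+2+2+7+2+2+7+4+6+7+6+2 = 144

144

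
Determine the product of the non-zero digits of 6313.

54

6×3×1×3 = 54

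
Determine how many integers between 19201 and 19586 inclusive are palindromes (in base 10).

3

The integers in [19201, 19586] that are palindromes (in base 10): 19291, 19391, 19491.
3 qualify.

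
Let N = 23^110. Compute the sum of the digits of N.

709

23^110 = 616682979366874950583296254084412384010615896106334718624545772914710387572339321719235468002776585157454831991842428439789072471181992007347988737649
Sum of its 150 digits: 709.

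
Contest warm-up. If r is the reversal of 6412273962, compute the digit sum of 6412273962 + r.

48

Reversal of 6412273962 is 2693722146; 6412273962 + 2693722146 = 9105996108.
Digit sum of 9105996108: 9+1+0+5+9+9+6+1+0+8 = 48.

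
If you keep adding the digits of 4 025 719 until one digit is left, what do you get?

4+0+2+5+7+1+9 = 28
2+8 = 10
1+0 = 1

1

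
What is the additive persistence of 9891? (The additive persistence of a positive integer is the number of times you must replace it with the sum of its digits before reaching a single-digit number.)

9891 → 27 → 9 (2 steps)

2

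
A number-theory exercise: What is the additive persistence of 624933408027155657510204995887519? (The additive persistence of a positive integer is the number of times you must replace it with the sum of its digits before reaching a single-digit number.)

2

624933408027155657510204995887519 → 150 → 6 (2 steps)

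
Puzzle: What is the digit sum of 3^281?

3^281 = 117780278315454448419157672532637026644593815502736129573054313499295419020803755678325526174988421420539518273987477933666635730224803
Sum of its 135 digits: 603.

603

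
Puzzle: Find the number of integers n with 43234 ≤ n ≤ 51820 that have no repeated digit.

2515

The integers in [43234, 51820] that have no repeated digit: 43250, 43251, 43256, 43257, 43258, 43259, …, 51809, 51820.
2515 qualify.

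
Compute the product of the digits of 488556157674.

225792000

4×8×8×5×5×6×1×5×7×6×7×4 = 225792000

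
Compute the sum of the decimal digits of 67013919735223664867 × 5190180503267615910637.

67013919735223664867 × 5190180503267615910637 = 347814339657298778892206195099254708490279
Sum of its 42 digits: 218.

218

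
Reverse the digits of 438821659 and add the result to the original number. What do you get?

Reverse of 438821659 is 956128834.
438821659 + 956128834 = 1394950493

1394950493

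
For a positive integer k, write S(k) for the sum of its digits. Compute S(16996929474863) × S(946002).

1743

S(16996929474863) = 1+6+9+9+6+9+2+9+4+7+4+8+6+3 = 83.
S(946002) = 9+4+6+0+0+2 = 21.
83 · 21 = 1743.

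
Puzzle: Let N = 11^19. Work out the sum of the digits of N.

11^19 = 61159090448414546291
Sum of its 20 digits: 83.

83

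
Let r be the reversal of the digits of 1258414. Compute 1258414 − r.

Reverse of 1258414 is 4148521.
1258414 − 4148521 = -2890107

-2890107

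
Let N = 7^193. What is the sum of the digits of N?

7^193 = 12703451175365897318074344159098934311650015299954263056027602789453769587531267039819879004386369685970332148111933820303327428371904795727910691083938320809766407
Sum of its 164 digits: 736.

736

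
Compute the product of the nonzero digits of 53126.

5×3×1×2×6 = 180

180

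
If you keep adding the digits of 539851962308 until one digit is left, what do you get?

5

5+3+9+8+5+1+9+6+2+3+0+8 = 59
5+9 = 14
1+4 = 5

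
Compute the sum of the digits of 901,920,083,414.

9+0+1+9+2+0+0+8+3+4+1+4 = 41

41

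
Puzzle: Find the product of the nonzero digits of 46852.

1920

4×6×8×5×2 = 1920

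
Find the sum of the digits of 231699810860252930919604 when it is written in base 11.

231699810860252930919604 in base 11 is 2934527A618812537413841.
Digit sum: 2+9+3+4+5+2+7+10+6+1+8+8+1+2+5+3+7+4+1+3+8+4+1 = 104.

104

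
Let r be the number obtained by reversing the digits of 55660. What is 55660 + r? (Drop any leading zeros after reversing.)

Reverse of 55660 is 6655.
55660 + 6655 = 62315

62315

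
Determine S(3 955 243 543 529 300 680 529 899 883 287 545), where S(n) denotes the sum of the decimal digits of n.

3+9+5+5+2+4+3+5+4+3+5+2+9+3+0+0+6+8+0+5+2+9+8+9+9+8+8+3+2+8+7+5+4+5 = 168

168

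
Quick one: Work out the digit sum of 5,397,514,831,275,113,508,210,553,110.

96

5+3+9+7+5+1+4+8+3+1+2+7+5+1+1+3+5+0+8+2+1+0+5+5+3+1+1+0 = 96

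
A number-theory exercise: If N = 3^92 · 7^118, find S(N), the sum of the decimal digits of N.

3^92 · 7^118 = 413736804540154117658276927408205302876275237158007015349540926068063054667916906181570581869562887078316348200274682480582133460816410928345409
Sum of its 144 digits: 612.

612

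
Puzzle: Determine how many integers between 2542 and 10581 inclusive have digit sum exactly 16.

The integers in [2542, 10581] that have digit sum exactly 16: 2545, 2554, 2563, 2572, 2581, 2590, …, 10564, 10573.
489 qualify.

489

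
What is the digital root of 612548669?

6+1+2+5+4+8+6+6+9 = 47
4+7 = 11
1+1 = 2
(Equivalently, 612548669 mod 9 = 2.)

2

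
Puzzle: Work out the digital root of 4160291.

5

4+1+6+0+2+9+1 = 23
2+3 = 5
(Equivalently, 4160291 mod 9 = 5.)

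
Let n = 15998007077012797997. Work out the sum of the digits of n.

104

1+5+9+9+8+0+0+7+0+7+7+0+1+2+7+9+7+9+9+7 = 104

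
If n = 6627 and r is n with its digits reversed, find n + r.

13893

Reverse of 6627 is 7266.
6627 + 7266 = 13893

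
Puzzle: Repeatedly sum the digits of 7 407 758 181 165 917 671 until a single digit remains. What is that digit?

1

7+4+0+7+7+5+8+1+8+1+1+6+5+9+1+7+6+7+1 = 91
9+1 = 10
1+0 = 1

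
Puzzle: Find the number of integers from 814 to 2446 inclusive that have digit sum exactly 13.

124

The integers in [814, 2446] that have digit sum exactly 13: 814, 823, 832, 841, 850, 904, …, 2434, 2443.
124 qualify.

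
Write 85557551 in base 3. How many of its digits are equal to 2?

11

85557551 in base 3 is 12221222202220012.
The digit 2 appears 11 times.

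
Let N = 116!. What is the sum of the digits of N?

729

116! = 33931086844518982011982560935885732032396635556994207701963662088123265314176330336254535971207181169698868584991941607780111073928236261199604691797570505851011072000000000000000000000000000
Sum of its 191 digits: 729.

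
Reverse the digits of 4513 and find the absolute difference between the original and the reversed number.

Reverse of 4513 is 3154.
|4513 − 3154| = 1359

1359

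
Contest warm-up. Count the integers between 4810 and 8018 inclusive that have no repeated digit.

1623

The integers in [4810, 8018] that have no repeated digit: 4810, 4812, 4813, 4815, 4816, 4817, …, 8016, 8017.
1623 qualify.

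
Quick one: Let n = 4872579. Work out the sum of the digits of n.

4+8+7+2+5+7+9 = 42

42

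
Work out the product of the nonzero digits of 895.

8×9×5 = 360

360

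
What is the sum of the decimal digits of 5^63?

5^63 = 108420217248550443400745280086994171142578125
Sum of its 45 digits: 170.

170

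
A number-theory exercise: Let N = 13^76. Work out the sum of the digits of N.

13^76 = 4567670582442193947864991227040415146907847827011028107288341170589333726902179992241
Sum of its 85 digits: 373.

373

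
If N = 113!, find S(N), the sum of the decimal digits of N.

666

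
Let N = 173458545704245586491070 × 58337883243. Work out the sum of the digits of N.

173458545704245586491070 × 58337883243 = 10119204386794858234114099722140010
Sum of its 35 digits: 126.

126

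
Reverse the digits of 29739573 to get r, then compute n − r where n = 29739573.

Reverse of 29739573 is 37593792.
29739573 − 37593792 = -7854219

-7854219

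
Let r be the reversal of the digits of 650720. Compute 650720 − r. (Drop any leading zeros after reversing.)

623664

Reverse of 650720 is 27056.
650720 − 27056 = 623664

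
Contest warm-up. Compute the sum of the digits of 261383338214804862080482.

2+6+1+3+8+3+3+3+8+2+1+4+8+0+4+8+6+2+0+8+0+4+8+2 = 94

94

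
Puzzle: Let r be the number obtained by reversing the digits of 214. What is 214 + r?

626

Reverse of 214 is 412.
214 + 412 = 626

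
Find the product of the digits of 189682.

6912

1×8×9×6×8×2 = 6912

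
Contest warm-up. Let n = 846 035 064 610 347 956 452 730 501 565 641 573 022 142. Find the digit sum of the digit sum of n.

First digit sum: 157.
1+5+7 = 13.

13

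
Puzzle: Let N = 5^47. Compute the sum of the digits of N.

128

5^47 = 710542735760100185871124267578125
Sum of its 33 digits: 128.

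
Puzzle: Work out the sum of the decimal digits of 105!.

105! = 1081396758240290900504101305800329649720646107774902579144176636573226531909905153326984536526808240339776398934872029657993872907813436816097280000000000000000000000000
Sum of its 169 digits: 648.

648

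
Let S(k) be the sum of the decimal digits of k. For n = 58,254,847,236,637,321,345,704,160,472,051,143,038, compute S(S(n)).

First digit sum: 144.
1+4+4 = 9.

9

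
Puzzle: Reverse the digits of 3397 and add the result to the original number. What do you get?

Reverse of 3397 is 7933.
3397 + 7933 = 11330

11330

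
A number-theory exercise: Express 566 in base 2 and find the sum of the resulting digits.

5

566 in base 2 is 1000110110.
Digit sum: 1+0+0+0+1+1+0+1+1+0 = 5.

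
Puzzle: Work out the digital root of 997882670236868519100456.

9+9+7+8+8+2+6+7+0+2+3+6+8+6+8+5+1+9+1+0+0+4+5+6 = 120
1+2+0 = 3

3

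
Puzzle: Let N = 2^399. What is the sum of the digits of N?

2^399 = 1291124939043454294827959586001505937164852896414611756415329678270323811008420597314822676640068915717951585986373746688
Sum of its 121 digits: 557.

557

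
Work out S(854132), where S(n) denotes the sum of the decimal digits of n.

8+5+4+1+3+2 = 23

23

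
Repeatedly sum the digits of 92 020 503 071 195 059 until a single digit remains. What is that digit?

4

9+2+0+2+0+5+0+3+0+7+1+1+9+5+0+5+9 = 58
5+8 = 13
1+3 = 4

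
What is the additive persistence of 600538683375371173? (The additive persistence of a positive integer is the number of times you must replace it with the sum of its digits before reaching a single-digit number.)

3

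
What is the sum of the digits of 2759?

23

2+7+5+9 = 23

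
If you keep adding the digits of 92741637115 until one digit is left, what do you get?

1

9+2+7+4+1+6+3+7+1+1+5 = 46
4+6 = 10
1+0 = 1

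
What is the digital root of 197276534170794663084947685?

3

1+9+7+2+7+6+5+3+4+1+7+0+7+9+4+6+6+3+0+8+4+9+4+7+6+8+5 = 138
1+3+8 = 12
1+2 = 3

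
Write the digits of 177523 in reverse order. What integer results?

325771

Reversing 177523 gives 325771.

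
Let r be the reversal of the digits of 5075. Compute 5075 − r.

Reverse of 5075 is 5705.
5075 − 5705 = -630

-630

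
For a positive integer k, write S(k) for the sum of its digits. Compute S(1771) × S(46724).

S(1771) = 1+7+7+1 = 16.
S(46724) = 4+6+7+2+4 = 23.
16 · 23 = 368.

368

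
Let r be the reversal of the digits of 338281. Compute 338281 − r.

155448

Reverse of 338281 is 182833.
338281 − 182833 = 155448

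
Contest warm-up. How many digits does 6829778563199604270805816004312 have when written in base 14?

6829778563199604270805816004312 in base 14 is ABAC3C15A5BA3CC5B3DCCBA4C9A, which has 27 digits.

27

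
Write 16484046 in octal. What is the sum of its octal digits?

16484046 in base 8 is 76703316.
Digit sum: 7+6+7+0+3+3+1+6 = 33.

33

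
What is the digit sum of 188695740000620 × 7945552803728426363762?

163

188695740000620 × 7945552803728426363762 = 1499291966013536414483891398225532440
Sum of its 37 digits: 163.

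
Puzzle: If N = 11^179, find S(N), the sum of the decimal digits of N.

833

11^179 = 2566200843091914322487084161636278546952011658573820075817569601045039918708733145287293678025035968237109867148345791116199649672551917632750860148192984439962122532585070633436316283891
Sum of its 187 digits: 833.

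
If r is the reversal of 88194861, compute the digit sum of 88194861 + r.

Reversal of 88194861 is 16849188; 88194861 + 16849188 = 105044049.
Digit sum of 105044049: 1+0+5+0+4+4+0+4+9 = 27.

27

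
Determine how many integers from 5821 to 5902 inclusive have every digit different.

43

The integers in [5821, 5902] that have every digit different: 5821, 5823, 5824, 5826, 5827, 5829, …, 5901, 5902.
43 qualify.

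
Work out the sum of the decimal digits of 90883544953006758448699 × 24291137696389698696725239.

193

90883544953006758448699 × 24291137696389698696725239 = 2207664704789510217717915167362322651687080014061
Sum of its 49 digits: 193.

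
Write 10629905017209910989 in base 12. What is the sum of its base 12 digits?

95

10629905017209910989 in base 12 is 495B327070603198B9.
Digit sum: 4+9+5+11+3+2+7+0+7+0+6+0+3+1+9+8+11+9 = 95.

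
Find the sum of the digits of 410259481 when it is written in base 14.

60

410259481 in base 14 is 3C6B5689.
Digit sum: 3+12+6+11+5+6+8+9 = 60.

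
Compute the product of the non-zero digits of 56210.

5×6×2×1 = 60

60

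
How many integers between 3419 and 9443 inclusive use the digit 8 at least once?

2357

The integers in [3419, 9443] that use the digit 8 at least once: 3428, 3438, 3448, 3458, 3468, 3478, …, 9428, 9438.
2357 qualify.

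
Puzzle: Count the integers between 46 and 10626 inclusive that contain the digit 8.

3551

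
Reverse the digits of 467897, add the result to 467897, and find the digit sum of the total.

28

Reversal of 467897 is 798764; 467897 + 798764 = 1266661.
Digit sum of 1266661: 1+2+6+6+6+6+1 = 28.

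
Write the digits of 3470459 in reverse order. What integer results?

9540743

Reversing 3470459 gives 9540743.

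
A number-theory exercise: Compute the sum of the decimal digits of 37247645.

38

3+7+2+4+7+6+4+5 = 38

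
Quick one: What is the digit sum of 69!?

351

69! = 171122452428141311372468338881272839092270544893520369393648040923257279754140647424000000000000000
Sum of its 99 digits: 351.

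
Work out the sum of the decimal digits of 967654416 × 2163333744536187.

99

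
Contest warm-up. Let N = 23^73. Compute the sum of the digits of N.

455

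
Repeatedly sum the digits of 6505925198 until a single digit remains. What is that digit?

5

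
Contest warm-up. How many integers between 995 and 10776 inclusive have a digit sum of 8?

The integers in [995, 10776] that have a digit sum of 8: 1007, 1016, 1025, 1034, 1043, 1052, …, 10610, 10700.
156 qualify.

156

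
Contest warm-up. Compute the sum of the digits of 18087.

24

1+8+0+8+7 = 24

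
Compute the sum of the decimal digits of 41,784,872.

41

4+1+7+8+4+8+7+2 = 41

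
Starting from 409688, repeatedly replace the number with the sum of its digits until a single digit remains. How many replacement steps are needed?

409688 → 35 → 8 (2 steps)

2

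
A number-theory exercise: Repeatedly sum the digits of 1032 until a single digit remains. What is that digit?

6

1+0+3+2 = 6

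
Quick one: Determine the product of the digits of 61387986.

435456

6×1×3×8×7×9×8×6 = 435456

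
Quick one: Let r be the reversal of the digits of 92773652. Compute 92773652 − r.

Reverse of 92773652 is 25637729.
92773652 − 25637729 = 67135923

67135923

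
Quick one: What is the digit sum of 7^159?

604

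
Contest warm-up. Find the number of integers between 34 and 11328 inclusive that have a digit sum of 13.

The integers in [34, 11328] that have a digit sum of 13: 49, 58, 67, 76, 85, 94, …, 11317, 11326.
583 qualify.

583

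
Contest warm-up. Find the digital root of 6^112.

9

The digital root of n equals n mod 9 (or 9 when 9 | n), so we need 6^112 mod 9.
6^112 ≡ 0 (mod 9), so the digital root is 9.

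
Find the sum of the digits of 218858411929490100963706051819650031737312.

2+1+8+8+5+8+4+1+1+9+2+9+4+9+0+1+0+0+9+6+3+7+0+6+0+5+1+8+1+9+6+5+0+0+3+1+7+3+7+3+1+2 = 165

165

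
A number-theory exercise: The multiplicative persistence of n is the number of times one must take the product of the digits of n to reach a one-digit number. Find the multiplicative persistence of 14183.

4

14183 → 96 → 54 → 20 → 0 (4 steps)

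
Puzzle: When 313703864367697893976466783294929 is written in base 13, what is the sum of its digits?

313703864367697893976466783294929 in base 13 is 173097729B53A250042121CC5C26B6.
Digit sum: 1+7+3+0+9+7+7+2+9+11+5+3+10+2+5+0+0+4+2+1+2+1+12+12+5+12+2+6+11+6 = 157.

157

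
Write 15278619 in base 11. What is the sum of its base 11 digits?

15278619 in base 11 is 8696064.
Digit sum: 8+6+9+6+0+6+4 = 39.

39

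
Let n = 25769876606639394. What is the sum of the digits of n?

2+5+7+6+9+8+7+6+6+0+6+6+3+9+3+9+4 = 96

96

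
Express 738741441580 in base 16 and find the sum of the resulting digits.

70

738741441580 in base 16 is AC006BD42C.
Digit sum: 10+12+0+0+6+11+13+4+2+12 = 70.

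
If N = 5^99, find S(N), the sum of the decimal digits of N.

5^99 = 1577721810442023610823457130565572459346412870218046009540557861328125
Sum of its 70 digits: 269.

269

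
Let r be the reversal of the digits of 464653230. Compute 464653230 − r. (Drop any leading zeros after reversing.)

Reverse of 464653230 is 32356464.
464653230 − 32356464 = 432296766

432296766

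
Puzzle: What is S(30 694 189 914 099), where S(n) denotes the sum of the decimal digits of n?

3+0+6+9+4+1+8+9+9+1+4+0+9+9 = 72

72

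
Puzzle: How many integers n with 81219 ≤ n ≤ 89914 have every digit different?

The integers in [81219, 89914] that have every digit different: 81230, 81234, 81235, 81236, 81237, 81239, …, 89764, 89765.
2640 qualify.

2640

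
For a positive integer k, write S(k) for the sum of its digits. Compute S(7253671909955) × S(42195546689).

S(7253671909955) = 7+2+5+3+6+7+1+9+0+9+9+5+5 = 68.
S(42195546689) = 4+2+1+9+5+5+4+6+6+8+9 = 59.
68 · 59 = 4012.

4012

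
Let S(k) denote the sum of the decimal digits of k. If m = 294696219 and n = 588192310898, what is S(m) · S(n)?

2976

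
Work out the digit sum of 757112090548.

7+5+7+1+1+2+0+9+0+5+4+8 = 49

49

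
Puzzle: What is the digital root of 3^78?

9

The digital root of n equals n mod 9 (or 9 when 9 | n), so we need 3^78 mod 9.
3^78 ≡ 0 (mod 9), so the digital root is 9.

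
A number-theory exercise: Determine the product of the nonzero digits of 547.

5×4×7 = 140

140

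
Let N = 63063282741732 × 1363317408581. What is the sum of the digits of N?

63063282741732 × 1363317408581 = 85975271204068970943602292
Sum of its 26 digits: 117.

117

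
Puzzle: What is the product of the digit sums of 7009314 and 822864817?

1104

S(7009314) = 7+0+0+9+3+1+4 = 24.
S(822864817) = 8+2+2+8+6+4+8+1+7 = 46.
24 · 46 = 1104.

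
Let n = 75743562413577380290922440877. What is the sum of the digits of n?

131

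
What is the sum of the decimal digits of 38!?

108

38! = 523022617466601111760007224100074291200000000
Sum of its 45 digits: 108.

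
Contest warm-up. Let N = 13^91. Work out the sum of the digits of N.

13^91 = 233800297756495754333906440859465656572562698747866779643043984685250327454376054887271637253929816437
Sum of its 102 digits: 508.

508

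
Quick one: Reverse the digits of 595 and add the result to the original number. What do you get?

1190

Reverse of 595 is 595.
595 + 595 = 1190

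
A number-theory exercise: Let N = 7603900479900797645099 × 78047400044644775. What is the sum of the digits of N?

196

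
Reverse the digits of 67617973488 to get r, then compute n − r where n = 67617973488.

-20819998188

Reverse of 67617973488 is 88437971676.
67617973488 − 88437971676 = -20819998188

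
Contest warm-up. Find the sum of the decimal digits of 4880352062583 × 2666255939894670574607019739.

189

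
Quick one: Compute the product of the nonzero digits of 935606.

4860

9×3×5×6×6 = 4860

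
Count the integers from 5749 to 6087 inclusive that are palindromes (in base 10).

The integers in [5749, 6087] that are palindromes (in base 10): 5775, 5885, 5995, 6006.
4 qualify.

4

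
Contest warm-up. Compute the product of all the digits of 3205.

0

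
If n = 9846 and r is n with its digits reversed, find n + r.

Reverse of 9846 is 6489.
9846 + 6489 = 16335

16335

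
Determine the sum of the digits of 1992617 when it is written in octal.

32

1992617 in base 8 is 7463651.
Digit sum: 7+4+6+3+6+5+1 = 32.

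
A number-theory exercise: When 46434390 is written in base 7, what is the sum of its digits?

46434390 in base 7 is 1102454142.
Digit sum: 1+1+0+2+4+5+4+1+4+2 = 24.

24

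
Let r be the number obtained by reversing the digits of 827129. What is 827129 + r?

1748857

Reverse of 827129 is 921728.
827129 + 921728 = 1748857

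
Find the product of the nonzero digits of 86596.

12960

8×6×5×9×6 = 12960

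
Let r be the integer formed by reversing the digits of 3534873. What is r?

3784353

Reversing 3534873 gives 3784353.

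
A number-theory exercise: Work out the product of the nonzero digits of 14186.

192

1×4×1×8×6 = 192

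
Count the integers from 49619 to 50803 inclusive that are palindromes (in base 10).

12

The integers in [49619, 50803] that are palindromes (in base 10): 49694, 49794, 49894, 49994, 50005, 50105, …, 50605, 50705.
12 qualify.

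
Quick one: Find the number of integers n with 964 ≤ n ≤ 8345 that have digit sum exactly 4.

The integers in [964, 8345] that have digit sum exactly 4: 1003, 1012, 1021, 1030, 1102, 1111, …, 3100, 4000.
20 qualify.

20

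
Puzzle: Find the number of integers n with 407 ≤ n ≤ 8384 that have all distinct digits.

4172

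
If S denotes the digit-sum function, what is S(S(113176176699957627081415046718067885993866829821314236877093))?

17

First digit sum: 296.
2+9+6 = 17.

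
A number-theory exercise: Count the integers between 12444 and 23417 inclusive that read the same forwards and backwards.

109

The integers in [12444, 23417] that read the same forwards and backwards: 12521, 12621, 12721, 12821, 12921, 13031, …, 23232, 23332.
109 qualify.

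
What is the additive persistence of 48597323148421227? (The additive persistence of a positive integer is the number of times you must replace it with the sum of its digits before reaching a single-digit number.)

2

48597323148421227 → 72 → 9 (2 steps)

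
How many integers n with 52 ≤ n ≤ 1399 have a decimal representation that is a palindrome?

99

The integers in [52, 1399] that have a decimal representation that is a palindrome: 55, 66, 77, 88, 99, 101, …, 1221, 1331.
99 qualify.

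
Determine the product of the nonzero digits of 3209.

3×2×9 = 54

54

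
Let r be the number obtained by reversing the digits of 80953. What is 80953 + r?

Reverse of 80953 is 35908.
80953 + 35908 = 116861

116861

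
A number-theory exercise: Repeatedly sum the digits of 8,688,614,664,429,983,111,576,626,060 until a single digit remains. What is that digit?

8+6+8+8+6+1+4+6+6+4+4+2+9+9+8+3+1+1+1+5+7+6+6+2+6+0+6+0 = 133
1+3+3 = 7

7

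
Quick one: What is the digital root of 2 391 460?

7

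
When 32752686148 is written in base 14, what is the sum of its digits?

52

32752686148 in base 14 is 1829C74180.
Digit sum: 1+8+2+9+12+7+4+1+8+0 = 52.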